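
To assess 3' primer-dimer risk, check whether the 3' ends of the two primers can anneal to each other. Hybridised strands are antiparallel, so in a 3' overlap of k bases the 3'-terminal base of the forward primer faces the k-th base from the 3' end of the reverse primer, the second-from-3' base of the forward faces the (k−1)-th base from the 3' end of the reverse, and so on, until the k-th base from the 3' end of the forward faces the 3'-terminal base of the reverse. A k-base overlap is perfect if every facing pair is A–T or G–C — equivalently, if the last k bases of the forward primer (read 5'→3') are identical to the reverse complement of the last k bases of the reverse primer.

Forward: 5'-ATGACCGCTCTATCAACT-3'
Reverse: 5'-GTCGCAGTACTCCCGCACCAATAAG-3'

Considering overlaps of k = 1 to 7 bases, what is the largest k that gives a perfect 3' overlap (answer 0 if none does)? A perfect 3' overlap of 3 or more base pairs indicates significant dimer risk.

Last 7 bases (5'→3') — forward …ATCAACT, reverse …CAATAAG.
Reverse complement of the reverse primer's last 7 bases: CTTATTG; its first k bases are the reverse complement of the reverse primer's last k bases, so a perfect k-base overlap needs the forward primer's last k bases to equal them.
Comparing (forward last k vs required): k=1: T vs C ✗; k=2: CT vs CT ✓; k=3: ACT vs CTT ✗; k=4: AACT vs CTTA ✗; k=5: CAACT vs CTTAT ✗; k=6: TCAACT vs CTTATT ✗; k=7: ATCAACT vs CTTATTG ✗.
Only k = 2 is perfect, so the longest perfect 3' overlap is 2.

Longest perfect overlap: 2 complementary base pairs; below the dimer-risk threshold (threshold 3).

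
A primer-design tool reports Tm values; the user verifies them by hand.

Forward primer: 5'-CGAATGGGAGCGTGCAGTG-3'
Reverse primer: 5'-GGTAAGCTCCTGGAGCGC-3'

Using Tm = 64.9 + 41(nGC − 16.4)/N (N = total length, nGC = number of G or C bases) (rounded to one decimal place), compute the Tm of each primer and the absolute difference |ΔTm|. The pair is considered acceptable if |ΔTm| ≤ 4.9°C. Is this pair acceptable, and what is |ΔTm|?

|ΔTm| = 0.5°C; the pair is acceptable.

Forward: G+C = 12, N = 19 → Tm = 64.9 + 41·(12 − 16.4)/19 = 55.4°C.
Reverse: G+C = 12, N = 18 → Tm = 64.9 + 41·(12 − 16.4)/18 = 54.9°C.
|ΔTm| = |55.4 − 54.9| = 0.5°C, ≤ 4.9°C.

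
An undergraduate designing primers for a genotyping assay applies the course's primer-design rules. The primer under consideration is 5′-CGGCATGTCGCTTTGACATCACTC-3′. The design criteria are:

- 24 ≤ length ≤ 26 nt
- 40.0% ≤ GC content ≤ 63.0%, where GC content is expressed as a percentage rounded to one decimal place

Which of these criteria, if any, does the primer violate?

Meets all criteria.

Base counts: A=4, T=7, G=5, C=8 (length 24).
length: length 24 ✓
GC content: GC 13/24 = 54.2% ✓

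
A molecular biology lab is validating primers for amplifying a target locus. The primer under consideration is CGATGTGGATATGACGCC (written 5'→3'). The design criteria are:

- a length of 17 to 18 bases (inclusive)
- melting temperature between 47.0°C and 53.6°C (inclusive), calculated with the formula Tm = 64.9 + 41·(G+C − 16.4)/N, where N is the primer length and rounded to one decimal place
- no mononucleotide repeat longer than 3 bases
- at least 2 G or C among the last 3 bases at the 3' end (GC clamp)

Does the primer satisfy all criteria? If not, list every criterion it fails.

Base counts: A=4, T=4, G=6, C=4 (length 18).
length: length 18 ✓
Tm: Tm = 64.9 + 41·(10 − 16.4)/18 = 50.3°C ✓
homopolymer run: longest run = 2 ✓
GC clamp: 3' end GCC has 3 G/C ✓

Meets all criteria.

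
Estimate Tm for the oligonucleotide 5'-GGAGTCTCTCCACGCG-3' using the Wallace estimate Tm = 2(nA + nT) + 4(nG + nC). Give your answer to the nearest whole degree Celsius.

54°C

Base counts: A=2, T=3, G=5, C=6 (length 16).
Tm = 2·(2+3) + 4·(5+6) = 2·5 + 4·11 = 10 + 44 = 54°C.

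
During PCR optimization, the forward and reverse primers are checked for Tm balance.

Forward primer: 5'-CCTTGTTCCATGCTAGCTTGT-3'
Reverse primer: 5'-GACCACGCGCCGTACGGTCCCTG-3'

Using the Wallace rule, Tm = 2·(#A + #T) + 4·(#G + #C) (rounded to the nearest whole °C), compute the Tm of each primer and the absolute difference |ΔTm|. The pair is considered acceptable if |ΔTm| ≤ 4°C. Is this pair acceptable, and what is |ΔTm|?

|ΔTm| = 18°C; the pair is not acceptable.

Forward: A=2 T=9 G=4 C=6 → Tm = 2·11 + 4·10 = 62°C.
Reverse: A=3 T=3 G=7 C=10 → Tm = 2·6 + 4·17 = 80°C.
|ΔTm| = |62 − 80| = 18°C, > 4°C.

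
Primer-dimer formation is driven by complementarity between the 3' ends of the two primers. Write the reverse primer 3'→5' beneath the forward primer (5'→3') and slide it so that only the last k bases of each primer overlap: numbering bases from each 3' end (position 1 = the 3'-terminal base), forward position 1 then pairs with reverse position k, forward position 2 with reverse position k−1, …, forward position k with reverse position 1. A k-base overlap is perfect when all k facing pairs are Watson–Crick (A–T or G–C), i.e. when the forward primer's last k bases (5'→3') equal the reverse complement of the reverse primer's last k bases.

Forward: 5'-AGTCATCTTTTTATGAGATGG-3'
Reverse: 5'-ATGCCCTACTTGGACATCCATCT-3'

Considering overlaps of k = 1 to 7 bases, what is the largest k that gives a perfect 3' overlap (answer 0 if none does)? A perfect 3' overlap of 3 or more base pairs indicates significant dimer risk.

Longest perfect overlap: 6 complementary base pairs; significant dimer risk (threshold 3).

Last 7 bases (5'→3') — forward …GAGATGG, reverse …TCCATCT.
Reverse complement of the reverse primer's last 7 bases: AGATGGA; its first k bases are the reverse complement of the reverse primer's last k bases, so a perfect k-base overlap needs the forward primer's last k bases to equal them.
Comparing (forward last k vs required): k=1: G vs A ✗; k=2: GG vs AG ✗; k=3: TGG vs AGA ✗; k=4: ATGG vs AGAT ✗; k=5: GATGG vs AGATG ✗; k=6: AGATGG vs AGATGG ✓; k=7: GAGATGG vs AGATGGA ✗.
Only k = 6 is perfect, so the longest perfect 3' overlap is 6.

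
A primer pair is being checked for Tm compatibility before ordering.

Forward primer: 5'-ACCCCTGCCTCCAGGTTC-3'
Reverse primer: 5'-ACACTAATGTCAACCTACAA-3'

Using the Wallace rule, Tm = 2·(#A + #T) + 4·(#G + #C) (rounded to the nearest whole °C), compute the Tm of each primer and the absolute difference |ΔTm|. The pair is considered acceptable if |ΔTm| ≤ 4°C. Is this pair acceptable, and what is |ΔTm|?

|ΔTm| = 6°C; the pair is not acceptable.

Forward: A=2 T=4 G=3 C=9 → Tm = 2·6 + 4·12 = 60°C.
Reverse: A=9 T=4 G=1 C=6 → Tm = 2·13 + 4·7 = 54°C.
|ΔTm| = |60 − 54| = 6°C, > 4°C.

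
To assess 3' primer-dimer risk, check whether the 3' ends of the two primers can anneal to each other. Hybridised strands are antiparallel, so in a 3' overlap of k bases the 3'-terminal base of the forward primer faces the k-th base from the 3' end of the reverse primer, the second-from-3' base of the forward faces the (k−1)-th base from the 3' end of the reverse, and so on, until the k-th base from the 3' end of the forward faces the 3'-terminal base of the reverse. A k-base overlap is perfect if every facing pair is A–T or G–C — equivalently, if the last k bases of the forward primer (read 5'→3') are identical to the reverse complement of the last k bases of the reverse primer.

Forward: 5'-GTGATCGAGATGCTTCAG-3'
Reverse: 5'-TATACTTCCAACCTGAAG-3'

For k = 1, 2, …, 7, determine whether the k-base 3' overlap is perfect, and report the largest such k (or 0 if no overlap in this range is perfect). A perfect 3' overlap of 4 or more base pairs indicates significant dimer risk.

Last 7 bases (5'→3') — forward …GCTTCAG, reverse …CCTGAAG.
Reverse complement of the reverse primer's last 7 bases: CTTCAGG; its first k bases are the reverse complement of the reverse primer's last k bases, so a perfect k-base overlap needs the forward primer's last k bases to equal them.
Comparing (forward last k vs required): k=1: G vs C ✗; k=2: AG vs CT ✗; k=3: CAG vs CTT ✗; k=4: TCAG vs CTTC ✗; k=5: TTCAG vs CTTCA ✗; k=6: CTTCAG vs CTTCAG ✓; k=7: GCTTCAG vs CTTCAGG ✗.
Only k = 6 is perfect, so the longest perfect 3' overlap is 6.

Longest perfect overlap: 6 complementary base pairs; significant dimer risk (threshold 4).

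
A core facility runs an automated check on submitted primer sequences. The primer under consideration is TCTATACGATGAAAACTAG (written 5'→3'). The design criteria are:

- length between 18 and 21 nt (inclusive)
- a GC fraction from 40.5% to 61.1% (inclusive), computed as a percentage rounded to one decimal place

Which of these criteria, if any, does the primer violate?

Base counts: A=8, T=5, G=3, C=3 (length 19).
length: length 19 ✓
GC content: GC 6/19 = 31.6%, outside 40.5–61.1% ✗

Fails: GC content.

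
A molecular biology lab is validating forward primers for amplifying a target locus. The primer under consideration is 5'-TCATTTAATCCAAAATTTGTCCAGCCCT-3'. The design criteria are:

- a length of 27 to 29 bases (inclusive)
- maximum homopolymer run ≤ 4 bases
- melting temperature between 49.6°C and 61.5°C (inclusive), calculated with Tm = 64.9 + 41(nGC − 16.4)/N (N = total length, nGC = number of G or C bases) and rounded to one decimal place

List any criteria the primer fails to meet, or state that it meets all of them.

Meets all criteria.

Base counts: A=8, T=10, G=2, C=8 (length 28).
length: length 28 ✓
homopolymer run: longest run = 4 ✓
Tm: Tm = 64.9 + 41·(10 − 16.4)/28 = 55.5°C ✓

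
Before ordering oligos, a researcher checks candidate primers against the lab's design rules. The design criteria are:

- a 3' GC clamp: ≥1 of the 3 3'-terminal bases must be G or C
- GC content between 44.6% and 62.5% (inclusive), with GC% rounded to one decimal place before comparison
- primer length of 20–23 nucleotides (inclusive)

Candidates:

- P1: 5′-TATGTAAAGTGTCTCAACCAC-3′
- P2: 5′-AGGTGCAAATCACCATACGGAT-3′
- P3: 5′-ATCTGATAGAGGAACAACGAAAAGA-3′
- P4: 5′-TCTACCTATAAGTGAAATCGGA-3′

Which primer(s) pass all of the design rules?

P1 (21 nt, A=7 T=6 G=3 C=5): 3' end CAC has 2 G/C ✓; GC 8/21 = 38.1%, outside 44.6–62.5% ✗; length 21 ✓ — fails.
P2 (22 nt, A=8 T=4 G=5 C=5): 3' end GAT has 1 G/C ✓; GC 10/22 = 45.5% ✓; length 22 ✓ — passes.
P3 (25 nt, A=13 T=3 G=6 C=3): 3' end AGA has 1 G/C ✓; GC 9/25 = 36.0%, outside 44.6–62.5% ✗; length 25, outside 20–23 ✗ — fails.
P4 (22 nt, A=8 T=6 G=4 C=4): 3' end GGA has 2 G/C ✓; GC 8/22 = 36.4%, outside 44.6–62.5% ✗; length 22 ✓ — fails.

P2 only.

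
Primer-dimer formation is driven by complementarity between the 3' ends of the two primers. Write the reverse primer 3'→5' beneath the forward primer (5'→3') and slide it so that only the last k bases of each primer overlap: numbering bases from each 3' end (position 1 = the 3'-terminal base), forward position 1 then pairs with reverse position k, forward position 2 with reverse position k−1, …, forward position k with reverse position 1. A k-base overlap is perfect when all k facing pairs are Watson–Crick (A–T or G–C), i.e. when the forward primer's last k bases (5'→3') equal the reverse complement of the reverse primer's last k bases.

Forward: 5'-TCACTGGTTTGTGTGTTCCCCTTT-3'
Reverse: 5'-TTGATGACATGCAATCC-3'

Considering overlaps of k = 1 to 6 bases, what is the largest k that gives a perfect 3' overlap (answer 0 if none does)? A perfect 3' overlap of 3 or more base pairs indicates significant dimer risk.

Longest perfect overlap: 0 complementary base pairs; below the dimer-risk threshold (threshold 3).

Last 6 bases (5'→3') — forward …CCCTTT, reverse …CAATCC.
Reverse complement of the reverse primer's last 6 bases: GGATTG; its first k bases are the reverse complement of the reverse primer's last k bases, so a perfect k-base overlap needs the forward primer's last k bases to equal them.
Comparing (forward last k vs required): k=1: T vs G ✗; k=2: TT vs GG ✗; k=3: TTT vs GGA ✗; k=4: CTTT vs GGAT ✗; k=5: CCTTT vs GGATT ✗; k=6: CCCTTT vs GGATTG ✗.
No overlap length from 1 to 6 is perfect, so the longest perfect 3' overlap is 0.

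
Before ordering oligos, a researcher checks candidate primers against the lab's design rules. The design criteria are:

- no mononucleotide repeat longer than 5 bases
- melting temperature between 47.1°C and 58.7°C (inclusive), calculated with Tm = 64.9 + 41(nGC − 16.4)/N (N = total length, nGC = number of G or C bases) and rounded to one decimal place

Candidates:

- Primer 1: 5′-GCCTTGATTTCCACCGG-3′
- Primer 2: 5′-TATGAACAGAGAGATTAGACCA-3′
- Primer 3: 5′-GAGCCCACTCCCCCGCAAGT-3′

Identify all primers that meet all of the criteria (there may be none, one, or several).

Primer 1 and Primer 2.

Primer 1 (17 nt, A=2 T=5 G=4 C=6): longest run = 3 ✓; Tm = 64.9 + 41·(10 − 16.4)/17 = 49.5°C ✓ — passes.
Primer 2 (22 nt, A=10 T=4 G=5 C=3): longest run = 2 ✓; Tm = 64.9 + 41·(8 − 16.4)/22 = 49.2°C ✓ — passes.
Primer 3 (20 nt, A=4 T=2 G=4 C=10): longest run = 5 ✓; Tm = 64.9 + 41·(14 − 16.4)/20 = 60.0°C, outside 47.1–58.7°C ✗ — fails.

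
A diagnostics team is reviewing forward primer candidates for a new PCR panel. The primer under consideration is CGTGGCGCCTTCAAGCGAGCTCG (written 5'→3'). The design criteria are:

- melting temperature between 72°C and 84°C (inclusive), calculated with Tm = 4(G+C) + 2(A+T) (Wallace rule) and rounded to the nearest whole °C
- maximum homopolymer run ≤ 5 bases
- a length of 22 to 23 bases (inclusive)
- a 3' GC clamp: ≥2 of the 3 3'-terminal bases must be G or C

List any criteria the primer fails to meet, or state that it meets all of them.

Base counts: A=3, T=4, G=8, C=8 (length 23).
Tm: Tm = 2·7 + 4·16 = 78°C ✓
homopolymer run: longest run = 2 ✓
length: length 23 ✓
GC clamp: 3' end TCG has 2 G/C ✓

Meets all criteria.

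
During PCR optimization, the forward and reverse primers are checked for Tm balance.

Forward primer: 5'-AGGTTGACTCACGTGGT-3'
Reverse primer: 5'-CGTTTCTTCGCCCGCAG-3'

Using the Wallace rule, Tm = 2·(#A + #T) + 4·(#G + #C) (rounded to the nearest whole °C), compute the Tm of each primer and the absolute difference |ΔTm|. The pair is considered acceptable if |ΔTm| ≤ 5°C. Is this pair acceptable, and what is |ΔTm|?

|ΔTm| = 4°C; the pair is acceptable.

Forward: A=3 T=5 G=6 C=3 → Tm = 2·8 + 4·9 = 52°C.
Reverse: A=1 T=5 G=4 C=7 → Tm = 2·6 + 4·11 = 56°C.
|ΔTm| = |52 − 56| = 4°C, ≤ 5°C.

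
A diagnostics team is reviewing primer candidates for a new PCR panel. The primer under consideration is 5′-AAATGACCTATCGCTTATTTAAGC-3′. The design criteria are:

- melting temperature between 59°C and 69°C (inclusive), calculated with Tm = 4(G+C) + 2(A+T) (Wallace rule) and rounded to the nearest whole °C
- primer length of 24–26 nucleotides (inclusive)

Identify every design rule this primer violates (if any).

Base counts: A=8, T=8, G=3, C=5 (length 24).
Tm: Tm = 2·16 + 4·8 = 64°C ✓
length: length 24 ✓

Meets all criteria.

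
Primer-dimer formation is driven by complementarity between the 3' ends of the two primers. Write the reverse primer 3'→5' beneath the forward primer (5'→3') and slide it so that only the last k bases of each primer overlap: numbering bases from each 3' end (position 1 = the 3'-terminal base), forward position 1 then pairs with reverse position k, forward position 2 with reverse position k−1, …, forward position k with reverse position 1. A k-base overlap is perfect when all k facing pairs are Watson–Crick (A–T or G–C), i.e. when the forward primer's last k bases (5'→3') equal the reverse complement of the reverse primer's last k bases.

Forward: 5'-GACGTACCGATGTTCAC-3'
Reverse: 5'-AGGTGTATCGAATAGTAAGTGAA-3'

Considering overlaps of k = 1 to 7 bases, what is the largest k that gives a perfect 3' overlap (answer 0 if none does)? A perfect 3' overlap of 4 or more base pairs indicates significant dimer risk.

Longest perfect overlap: 5 complementary base pairs; significant dimer risk (threshold 4).

Last 7 bases (5'→3') — forward …TGTTCAC, reverse …AAGTGAA.
Reverse complement of the reverse primer's last 7 bases: TTCACTT; its first k bases are the reverse complement of the reverse primer's last k bases, so a perfect k-base overlap needs the forward primer's last k bases to equal them.
Comparing (forward last k vs required): k=1: C vs T ✗; k=2: AC vs TT ✗; k=3: CAC vs TTC ✗; k=4: TCAC vs TTCA ✗; k=5: TTCAC vs TTCAC ✓; k=6: GTTCAC vs TTCACT ✗; k=7: TGTTCAC vs TTCACTT ✗.
Only k = 5 is perfect, so the longest perfect 3' overlap is 5.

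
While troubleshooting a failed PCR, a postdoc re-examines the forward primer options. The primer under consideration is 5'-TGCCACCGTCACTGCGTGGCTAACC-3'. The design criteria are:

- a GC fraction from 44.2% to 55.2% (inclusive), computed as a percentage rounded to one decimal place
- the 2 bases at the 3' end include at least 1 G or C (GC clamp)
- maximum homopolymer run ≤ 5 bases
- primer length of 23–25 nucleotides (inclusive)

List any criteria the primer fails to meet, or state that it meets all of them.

Fails: GC content.

Base counts: A=4, T=5, G=6, C=10 (length 25).
GC content: GC 16/25 = 64.0%, outside 44.2–55.2% ✗
GC clamp: 3' end CC has 2 G/C ✓
homopolymer run: longest run = 2 ✓
length: length 25 ✓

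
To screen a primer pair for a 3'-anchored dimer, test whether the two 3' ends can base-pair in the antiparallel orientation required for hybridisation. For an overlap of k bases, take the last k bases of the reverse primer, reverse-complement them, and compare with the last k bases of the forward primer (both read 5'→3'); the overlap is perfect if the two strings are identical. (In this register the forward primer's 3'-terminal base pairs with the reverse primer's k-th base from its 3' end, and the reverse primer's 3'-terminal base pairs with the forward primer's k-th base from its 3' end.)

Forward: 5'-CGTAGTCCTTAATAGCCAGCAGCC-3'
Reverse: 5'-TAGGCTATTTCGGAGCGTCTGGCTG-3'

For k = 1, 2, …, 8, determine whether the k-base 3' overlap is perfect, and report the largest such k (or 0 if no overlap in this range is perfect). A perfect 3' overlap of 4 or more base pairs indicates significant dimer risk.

Longest perfect overlap: 5 complementary base pairs; significant dimer risk (threshold 4).

Last 8 bases (5'→3') — forward …CAGCAGCC, reverse …TCTGGCTG.
Reverse complement of the reverse primer's last 8 bases: CAGCCAGA; its first k bases are the reverse complement of the reverse primer's last k bases, so a perfect k-base overlap needs the forward primer's last k bases to equal them.
Comparing (forward last k vs required): k=1: C vs C ✓; k=2: CC vs CA ✗; k=3: GCC vs CAG ✗; k=4: AGCC vs CAGC ✗; k=5: CAGCC vs CAGCC ✓; k=6: GCAGCC vs CAGCCA ✗; k=7: AGCAGCC vs CAGCCAG ✗; k=8: CAGCAGCC vs CAGCCAGA ✗.
Perfect overlaps at k = 1, 5; the largest is 5.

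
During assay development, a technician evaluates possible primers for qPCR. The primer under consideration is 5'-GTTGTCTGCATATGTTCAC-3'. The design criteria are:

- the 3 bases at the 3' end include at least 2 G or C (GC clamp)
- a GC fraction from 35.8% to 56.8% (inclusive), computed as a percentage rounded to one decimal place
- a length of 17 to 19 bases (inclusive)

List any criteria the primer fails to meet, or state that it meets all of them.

Meets all criteria.

Base counts: A=3, T=8, G=4, C=4 (length 19).
GC clamp: 3' end CAC has 2 G/C ✓
GC content: GC 8/19 = 42.1% ✓
length: length 19 ✓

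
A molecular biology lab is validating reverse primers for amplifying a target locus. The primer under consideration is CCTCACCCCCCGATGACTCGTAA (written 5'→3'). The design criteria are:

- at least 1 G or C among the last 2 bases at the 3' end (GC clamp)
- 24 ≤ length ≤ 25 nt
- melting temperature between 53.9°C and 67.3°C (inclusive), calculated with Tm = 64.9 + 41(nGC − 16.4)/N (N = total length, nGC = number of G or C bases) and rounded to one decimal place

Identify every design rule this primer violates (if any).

Base counts: A=5, T=4, G=3, C=11 (length 23).
GC clamp: 3' end AA has 0 G/C, need ≥1 ✗
length: length 23, outside 24–25 ✗
Tm: Tm = 64.9 + 41·(14 − 16.4)/23 = 60.6°C ✓

Fails: GC clamp, length.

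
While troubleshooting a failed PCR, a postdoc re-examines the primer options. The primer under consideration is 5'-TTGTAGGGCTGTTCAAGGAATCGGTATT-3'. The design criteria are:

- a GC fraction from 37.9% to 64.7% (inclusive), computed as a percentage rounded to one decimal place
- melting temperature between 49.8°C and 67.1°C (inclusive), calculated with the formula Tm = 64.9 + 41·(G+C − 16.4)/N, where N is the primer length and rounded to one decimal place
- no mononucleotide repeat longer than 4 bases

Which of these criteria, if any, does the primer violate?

Base counts: A=6, T=10, G=9, C=3 (length 28).
GC content: GC 12/28 = 42.9% ✓
Tm: Tm = 64.9 + 41·(12 − 16.4)/28 = 58.5°C ✓
homopolymer run: longest run = 3 ✓

Meets all criteria.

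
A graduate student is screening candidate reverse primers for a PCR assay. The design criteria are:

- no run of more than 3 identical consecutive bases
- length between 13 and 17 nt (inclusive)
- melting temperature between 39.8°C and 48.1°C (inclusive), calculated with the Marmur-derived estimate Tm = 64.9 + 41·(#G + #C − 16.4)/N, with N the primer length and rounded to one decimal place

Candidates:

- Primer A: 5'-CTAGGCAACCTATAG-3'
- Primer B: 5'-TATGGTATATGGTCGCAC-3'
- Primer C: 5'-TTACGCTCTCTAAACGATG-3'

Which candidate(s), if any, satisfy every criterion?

None of the candidates satisfy all criteria.

Primer A (15 nt, A=5 T=3 G=3 C=4): longest run = 2 ✓; length 15 ✓; Tm = 64.9 + 41·(7 − 16.4)/15 = 39.2°C, outside 39.8–48.1°C ✗ — fails.
Primer B (18 nt, A=4 T=6 G=5 C=3): longest run = 2 ✓; length 18, outside 13–17 ✗; Tm = 64.9 + 41·(8 − 16.4)/18 = 45.8°C ✓ — fails.
Primer C (19 nt, A=5 T=6 G=3 C=5): longest run = 3 ✓; length 19, outside 13–17 ✗; Tm = 64.9 + 41·(8 − 16.4)/19 = 46.8°C ✓ — fails.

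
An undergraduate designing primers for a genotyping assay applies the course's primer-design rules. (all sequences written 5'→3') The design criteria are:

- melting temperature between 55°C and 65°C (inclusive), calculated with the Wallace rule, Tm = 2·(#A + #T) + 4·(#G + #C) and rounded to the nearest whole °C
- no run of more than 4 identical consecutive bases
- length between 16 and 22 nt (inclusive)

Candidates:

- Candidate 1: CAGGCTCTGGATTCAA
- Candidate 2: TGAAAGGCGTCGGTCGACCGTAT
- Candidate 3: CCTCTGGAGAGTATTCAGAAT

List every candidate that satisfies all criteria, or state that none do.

Candidate 3 only.

Candidate 1 (16 nt, A=4 T=4 G=4 C=4): Tm = 2·8 + 4·8 = 48°C, outside 55–65°C ✗; longest run = 2 ✓; length 16 ✓ — fails.
Candidate 2 (23 nt, A=5 T=5 G=8 C=5): Tm = 2·10 + 4·13 = 72°C, outside 55–65°C ✗; longest run = 3 ✓; length 23, outside 16–22 ✗ — fails.
Candidate 3 (21 nt, A=6 T=6 G=5 C=4): Tm = 2·12 + 4·9 = 60°C ✓; longest run = 2 ✓; length 21 ✓ — passes.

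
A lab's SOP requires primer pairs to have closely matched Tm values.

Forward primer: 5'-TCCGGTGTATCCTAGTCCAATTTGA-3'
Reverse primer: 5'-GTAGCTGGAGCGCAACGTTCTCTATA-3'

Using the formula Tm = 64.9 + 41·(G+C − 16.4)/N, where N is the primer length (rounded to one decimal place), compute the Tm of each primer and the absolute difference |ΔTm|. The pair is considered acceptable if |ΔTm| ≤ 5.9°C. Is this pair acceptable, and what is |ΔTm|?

|ΔTm| = 3.5°C; the pair is acceptable.

Forward: G+C = 11, N = 25 → Tm = 64.9 + 41·(11 − 16.4)/25 = 56.0°C.
Reverse: G+C = 13, N = 26 → Tm = 64.9 + 41·(13 − 16.4)/26 = 59.5°C.
|ΔTm| = |56.0 − 59.5| = 3.5°C, ≤ 5.9°C.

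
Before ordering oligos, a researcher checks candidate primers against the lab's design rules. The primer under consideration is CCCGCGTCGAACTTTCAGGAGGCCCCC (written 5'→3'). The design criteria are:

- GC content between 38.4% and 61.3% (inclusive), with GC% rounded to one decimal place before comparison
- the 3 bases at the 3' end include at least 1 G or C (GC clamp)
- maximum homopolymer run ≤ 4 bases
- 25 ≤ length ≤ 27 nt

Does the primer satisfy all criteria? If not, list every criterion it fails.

Fails: GC content, homopolymer run.

Base counts: A=4, T=4, G=7, C=12 (length 27).
GC content: GC 19/27 = 70.4%, outside 38.4–61.3% ✗
GC clamp: 3' end CCC has 3 G/C ✓
homopolymer run: longest run = 5, exceeds 4 ✗
length: length 27 ✓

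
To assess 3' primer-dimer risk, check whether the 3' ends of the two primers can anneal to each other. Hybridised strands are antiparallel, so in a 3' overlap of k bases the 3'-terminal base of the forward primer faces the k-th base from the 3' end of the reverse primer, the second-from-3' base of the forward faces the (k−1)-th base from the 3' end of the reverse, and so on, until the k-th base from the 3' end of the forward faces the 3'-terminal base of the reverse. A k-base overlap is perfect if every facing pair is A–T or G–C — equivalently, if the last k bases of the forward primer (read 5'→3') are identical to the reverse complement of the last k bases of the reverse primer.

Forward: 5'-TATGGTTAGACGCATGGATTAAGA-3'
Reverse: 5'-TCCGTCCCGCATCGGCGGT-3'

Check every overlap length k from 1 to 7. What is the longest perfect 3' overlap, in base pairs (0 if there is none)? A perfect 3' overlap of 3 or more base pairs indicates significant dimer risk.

Last 7 bases (5'→3') — forward …ATTAAGA, reverse …CGGCGGT.
Reverse complement of the reverse primer's last 7 bases: ACCGCCG; its first k bases are the reverse complement of the reverse primer's last k bases, so a perfect k-base overlap needs the forward primer's last k bases to equal them.
Comparing (forward last k vs required): k=1: A vs A ✓; k=2: GA vs AC ✗; k=3: AGA vs ACC ✗; k=4: AAGA vs ACCG ✗; k=5: TAAGA vs ACCGC ✗; k=6: TTAAGA vs ACCGCC ✗; k=7: ATTAAGA vs ACCGCCG ✗.
Only k = 1 is perfect, so the longest perfect 3' overlap is 1.

Longest perfect overlap: 1 complementary base pair; below the dimer-risk threshold (threshold 3).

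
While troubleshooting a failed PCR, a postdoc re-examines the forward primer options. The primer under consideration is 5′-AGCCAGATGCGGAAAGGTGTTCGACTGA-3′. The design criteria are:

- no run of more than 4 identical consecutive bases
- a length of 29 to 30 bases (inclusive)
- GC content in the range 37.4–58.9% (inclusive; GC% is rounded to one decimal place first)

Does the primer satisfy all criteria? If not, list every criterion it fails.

Base counts: A=8, T=5, G=10, C=5 (length 28).
homopolymer run: longest run = 3 ✓
length: length 28, outside 29–30 ✗
GC content: GC 15/28 = 53.6% ✓

Fails: length.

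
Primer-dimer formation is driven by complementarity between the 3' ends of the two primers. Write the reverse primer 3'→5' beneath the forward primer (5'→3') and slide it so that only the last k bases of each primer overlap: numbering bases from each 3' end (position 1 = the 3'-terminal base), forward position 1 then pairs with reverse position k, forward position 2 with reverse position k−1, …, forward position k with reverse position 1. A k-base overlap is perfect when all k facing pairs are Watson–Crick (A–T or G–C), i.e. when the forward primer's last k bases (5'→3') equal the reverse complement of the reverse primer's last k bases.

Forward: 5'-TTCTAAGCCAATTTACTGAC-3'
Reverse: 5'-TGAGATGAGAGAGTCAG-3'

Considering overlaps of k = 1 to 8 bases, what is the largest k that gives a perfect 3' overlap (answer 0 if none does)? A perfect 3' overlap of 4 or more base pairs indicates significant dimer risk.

Last 8 bases (5'→3') — forward …TTACTGAC, reverse …AGAGTCAG.
Reverse complement of the reverse primer's last 8 bases: CTGACTCT; its first k bases are the reverse complement of the reverse primer's last k bases, so a perfect k-base overlap needs the forward primer's last k bases to equal them.
Comparing (forward last k vs required): k=1: C vs C ✓; k=2: AC vs CT ✗; k=3: GAC vs CTG ✗; k=4: TGAC vs CTGA ✗; k=5: CTGAC vs CTGAC ✓; k=6: ACTGAC vs CTGACT ✗; k=7: TACTGAC vs CTGACTC ✗; k=8: TTACTGAC vs CTGACTCT ✗.
Perfect overlaps at k = 1, 5; the largest is 5.

Longest perfect overlap: 5 complementary base pairs; significant dimer risk (threshold 4).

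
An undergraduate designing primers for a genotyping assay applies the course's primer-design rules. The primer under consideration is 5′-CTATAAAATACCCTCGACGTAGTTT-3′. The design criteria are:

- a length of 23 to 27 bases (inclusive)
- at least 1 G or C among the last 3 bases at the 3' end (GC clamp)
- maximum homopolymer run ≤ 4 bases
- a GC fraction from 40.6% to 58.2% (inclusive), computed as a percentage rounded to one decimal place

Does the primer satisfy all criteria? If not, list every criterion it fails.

Fails: GC clamp, GC content.

Base counts: A=8, T=8, G=3, C=6 (length 25).
length: length 25 ✓
GC clamp: 3' end TTT has 0 G/C, need ≥1 ✗
homopolymer run: longest run = 4 ✓
GC content: GC 9/25 = 36.0%, outside 40.6–58.2% ✗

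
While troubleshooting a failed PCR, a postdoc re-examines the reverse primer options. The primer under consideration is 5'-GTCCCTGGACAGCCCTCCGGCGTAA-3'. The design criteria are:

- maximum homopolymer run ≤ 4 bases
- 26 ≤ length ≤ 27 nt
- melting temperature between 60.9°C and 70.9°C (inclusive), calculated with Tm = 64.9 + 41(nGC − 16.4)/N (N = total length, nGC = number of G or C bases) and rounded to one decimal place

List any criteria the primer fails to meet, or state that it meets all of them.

Fails: length.

Base counts: A=4, T=4, G=7, C=10 (length 25).
homopolymer run: longest run = 3 ✓
length: length 25, outside 26–27 ✗
Tm: Tm = 64.9 + 41·(17 − 16.4)/25 = 65.9°C ✓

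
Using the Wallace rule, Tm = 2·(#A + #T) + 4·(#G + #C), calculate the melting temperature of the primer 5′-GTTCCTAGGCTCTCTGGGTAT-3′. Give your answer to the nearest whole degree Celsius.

64°C

Base counts: A=2, T=8, G=6, C=5 (length 21).
Tm = 2·(2+8) + 4·(6+5) = 2·10 + 4·11 = 20 + 44 = 64°C.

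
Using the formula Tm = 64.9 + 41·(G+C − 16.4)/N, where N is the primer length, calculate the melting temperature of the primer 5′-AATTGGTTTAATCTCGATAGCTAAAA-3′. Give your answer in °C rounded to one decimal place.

Base counts: A=10, T=9, G=4, C=3; G+C = 7, N = 26.
Tm = 64.9 + 41·(7 − 16.4)/26 = 64.9 + -385.40/26 = 50.1°C.

50.1°C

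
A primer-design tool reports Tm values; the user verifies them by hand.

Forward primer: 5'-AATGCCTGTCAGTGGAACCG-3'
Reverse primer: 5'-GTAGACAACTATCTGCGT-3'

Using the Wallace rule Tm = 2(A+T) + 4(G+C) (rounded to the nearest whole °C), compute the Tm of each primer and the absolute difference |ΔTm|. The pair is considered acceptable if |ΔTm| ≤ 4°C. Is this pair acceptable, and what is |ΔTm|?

Forward: A=5 T=4 G=6 C=5 → Tm = 2·9 + 4·11 = 62°C.
Reverse: A=5 T=5 G=4 C=4 → Tm = 2·10 + 4·8 = 52°C.
|ΔTm| = |62 − 52| = 10°C, > 4°C.

|ΔTm| = 10°C; the pair is not acceptable.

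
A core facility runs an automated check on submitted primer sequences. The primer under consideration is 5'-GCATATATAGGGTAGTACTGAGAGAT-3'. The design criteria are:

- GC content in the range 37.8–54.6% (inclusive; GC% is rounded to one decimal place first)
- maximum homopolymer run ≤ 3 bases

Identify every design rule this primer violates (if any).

Base counts: A=9, T=7, G=8, C=2 (length 26).
GC content: GC 10/26 = 38.5% ✓
homopolymer run: longest run = 3 ✓

Meets all criteria.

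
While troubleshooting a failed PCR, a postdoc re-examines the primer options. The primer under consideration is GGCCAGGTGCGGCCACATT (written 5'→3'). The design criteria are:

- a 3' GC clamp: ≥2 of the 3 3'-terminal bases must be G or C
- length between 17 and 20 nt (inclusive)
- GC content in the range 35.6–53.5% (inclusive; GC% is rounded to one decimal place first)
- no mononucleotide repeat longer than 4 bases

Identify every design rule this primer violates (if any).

Fails: GC clamp, GC content.

Base counts: A=3, T=3, G=7, C=6 (length 19).
GC clamp: 3' end ATT has 0 G/C, need ≥2 ✗
length: length 19 ✓
GC content: GC 13/19 = 68.4%, outside 35.6–53.5% ✗
homopolymer run: longest run = 2 ✓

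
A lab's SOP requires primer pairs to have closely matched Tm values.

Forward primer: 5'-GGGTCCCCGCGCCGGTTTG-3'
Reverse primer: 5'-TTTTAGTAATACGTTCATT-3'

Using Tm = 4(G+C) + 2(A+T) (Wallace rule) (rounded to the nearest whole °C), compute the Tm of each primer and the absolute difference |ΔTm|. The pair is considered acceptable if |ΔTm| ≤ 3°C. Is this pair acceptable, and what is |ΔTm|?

|ΔTm| = 22°C; the pair is not acceptable.

Forward: A=0 T=4 G=8 C=7 → Tm = 2·4 + 4·15 = 68°C.
Reverse: A=5 T=10 G=2 C=2 → Tm = 2·15 + 4·4 = 46°C.
|ΔTm| = |68 − 46| = 22°C, > 3°C.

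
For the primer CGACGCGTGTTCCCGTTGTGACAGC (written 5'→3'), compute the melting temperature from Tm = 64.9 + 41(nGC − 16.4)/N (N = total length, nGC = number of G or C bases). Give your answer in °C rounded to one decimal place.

Base counts: A=3, T=6, G=8, C=8; G+C = 16, N = 25.
Tm = 64.9 + 41·(16 − 16.4)/25 = 64.9 + -16.40/25 = 64.2°C.

64.2°C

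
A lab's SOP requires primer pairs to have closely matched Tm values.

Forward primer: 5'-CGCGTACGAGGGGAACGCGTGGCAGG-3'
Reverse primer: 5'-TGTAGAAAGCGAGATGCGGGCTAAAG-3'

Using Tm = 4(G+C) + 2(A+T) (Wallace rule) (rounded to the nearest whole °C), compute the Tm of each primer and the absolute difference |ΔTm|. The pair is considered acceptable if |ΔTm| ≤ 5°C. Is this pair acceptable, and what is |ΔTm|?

|ΔTm| = 12°C; the pair is not acceptable.

Forward: A=5 T=2 G=13 C=6 → Tm = 2·7 + 4·19 = 90°C.
Reverse: A=9 T=4 G=10 C=3 → Tm = 2·13 + 4·13 = 78°C.
|ΔTm| = |90 − 78| = 12°C, > 5°C.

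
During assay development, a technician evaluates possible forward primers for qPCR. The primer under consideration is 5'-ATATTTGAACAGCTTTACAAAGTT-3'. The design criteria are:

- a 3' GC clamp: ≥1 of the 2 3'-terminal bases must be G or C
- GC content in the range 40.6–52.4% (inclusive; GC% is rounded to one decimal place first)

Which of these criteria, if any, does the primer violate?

Base counts: A=9, T=9, G=3, C=3 (length 24).
GC clamp: 3' end TT has 0 G/C, need ≥1 ✗
GC content: GC 6/24 = 25.0%, outside 40.6–52.4% ✗

Fails: GC clamp, GC content.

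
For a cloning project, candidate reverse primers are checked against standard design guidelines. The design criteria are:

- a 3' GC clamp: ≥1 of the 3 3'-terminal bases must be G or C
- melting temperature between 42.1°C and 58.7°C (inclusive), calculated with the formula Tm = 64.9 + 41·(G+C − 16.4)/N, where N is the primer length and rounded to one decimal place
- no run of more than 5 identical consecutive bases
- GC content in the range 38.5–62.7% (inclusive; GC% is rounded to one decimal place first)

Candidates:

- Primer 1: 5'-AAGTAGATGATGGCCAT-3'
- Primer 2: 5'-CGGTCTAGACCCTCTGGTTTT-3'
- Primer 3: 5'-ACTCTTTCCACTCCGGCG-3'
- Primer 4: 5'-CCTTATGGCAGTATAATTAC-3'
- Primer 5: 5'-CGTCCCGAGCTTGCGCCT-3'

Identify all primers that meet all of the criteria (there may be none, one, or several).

Primer 1 (17 nt, A=6 T=4 G=5 C=2): 3' end CAT has 1 G/C ✓; Tm = 64.9 + 41·(7 − 16.4)/17 = 42.2°C ✓; longest run = 2 ✓; GC 7/17 = 41.2% ✓ — passes.
Primer 2 (21 nt, A=2 T=8 G=5 C=6): 3' end TTT has 0 G/C, need ≥1 ✗; Tm = 64.9 + 41·(11 − 16.4)/21 = 54.4°C ✓; longest run = 4 ✓; GC 11/21 = 52.4% ✓ — fails.
Primer 3 (18 nt, A=2 T=5 G=3 C=8): 3' end GCG has 3 G/C ✓; Tm = 64.9 + 41·(11 − 16.4)/18 = 52.6°C ✓; longest run = 3 ✓; GC 11/18 = 61.1% ✓ — passes.
Primer 4 (20 nt, A=6 T=7 G=3 C=4): 3' end TAC has 1 G/C ✓; Tm = 64.9 + 41·(7 − 16.4)/20 = 45.6°C ✓; longest run = 2 ✓; GC 7/20 = 35.0%, outside 38.5–62.7% ✗ — fails.
Primer 5 (18 nt, A=1 T=4 G=5 C=8): 3' end CCT has 2 G/C ✓; Tm = 64.9 + 41·(13 − 16.4)/18 = 57.2°C ✓; longest run = 3 ✓; GC 13/18 = 72.2%, outside 38.5–62.7% ✗ — fails.

Primer 1 and Primer 3.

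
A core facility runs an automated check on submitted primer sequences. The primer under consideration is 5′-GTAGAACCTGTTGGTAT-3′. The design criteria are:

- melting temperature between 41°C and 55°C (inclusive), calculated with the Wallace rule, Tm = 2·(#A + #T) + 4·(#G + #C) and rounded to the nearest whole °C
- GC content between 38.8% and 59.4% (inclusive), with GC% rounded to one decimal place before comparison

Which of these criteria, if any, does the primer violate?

Base counts: A=4, T=6, G=5, C=2 (length 17).
Tm: Tm = 2·10 + 4·7 = 48°C ✓
GC content: GC 7/17 = 41.2% ✓

Meets all criteria.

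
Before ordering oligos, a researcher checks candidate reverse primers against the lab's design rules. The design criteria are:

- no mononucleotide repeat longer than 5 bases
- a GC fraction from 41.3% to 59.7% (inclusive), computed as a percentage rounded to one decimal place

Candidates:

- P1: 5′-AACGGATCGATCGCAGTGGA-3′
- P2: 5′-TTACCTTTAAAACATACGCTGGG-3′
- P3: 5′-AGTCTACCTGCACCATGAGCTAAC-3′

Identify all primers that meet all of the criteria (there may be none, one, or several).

P1 (20 nt, A=6 T=3 G=7 C=4): longest run = 2 ✓; GC 11/20 = 55.0% ✓ — passes.
P2 (23 nt, A=7 T=7 G=4 C=5): longest run = 4 ✓; GC 9/23 = 39.1%, outside 41.3–59.7% ✗ — fails.
P3 (24 nt, A=7 T=5 G=4 C=8): longest run = 2 ✓; GC 12/24 = 50.0% ✓ — passes.

P1 and P3.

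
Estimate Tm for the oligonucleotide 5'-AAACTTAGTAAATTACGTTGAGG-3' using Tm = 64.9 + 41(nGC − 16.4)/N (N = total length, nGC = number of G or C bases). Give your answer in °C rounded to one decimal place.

48.1°C

Base counts: A=9, T=7, G=5, C=2; G+C = 7, N = 23.
Tm = 64.9 + 41·(7 − 16.4)/23 = 64.9 + -385.40/23 = 48.1°C.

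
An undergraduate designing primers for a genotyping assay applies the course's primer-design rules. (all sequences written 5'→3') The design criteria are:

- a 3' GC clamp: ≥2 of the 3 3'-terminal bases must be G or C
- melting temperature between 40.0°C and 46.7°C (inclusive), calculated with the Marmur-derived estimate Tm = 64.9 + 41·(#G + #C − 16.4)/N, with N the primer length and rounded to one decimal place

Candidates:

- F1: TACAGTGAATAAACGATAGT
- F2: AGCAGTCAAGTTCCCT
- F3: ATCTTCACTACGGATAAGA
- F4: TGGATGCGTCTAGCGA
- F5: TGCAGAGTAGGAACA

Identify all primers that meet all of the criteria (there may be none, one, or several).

F2 and F4.

F1 (20 nt, A=9 T=5 G=4 C=2): 3' end AGT has 1 G/C, need ≥2 ✗; Tm = 64.9 + 41·(6 − 16.4)/20 = 43.6°C ✓ — fails.
F2 (16 nt, A=4 T=4 G=3 C=5): 3' end CCT has 2 G/C ✓; Tm = 64.9 + 41·(8 − 16.4)/16 = 43.4°C ✓ — passes.
F3 (19 nt, A=7 T=5 G=3 C=4): 3' end AGA has 1 G/C, need ≥2 ✗; Tm = 64.9 + 41·(7 − 16.4)/19 = 44.6°C ✓ — fails.
F4 (16 nt, A=3 T=4 G=6 C=3): 3' end CGA has 2 G/C ✓; Tm = 64.9 + 41·(9 − 16.4)/16 = 45.9°C ✓ — passes.
F5 (15 nt, A=6 T=2 G=5 C=2): 3' end ACA has 1 G/C, need ≥2 ✗; Tm = 64.9 + 41·(7 − 16.4)/15 = 39.2°C, outside 40.0–46.7°C ✗ — fails.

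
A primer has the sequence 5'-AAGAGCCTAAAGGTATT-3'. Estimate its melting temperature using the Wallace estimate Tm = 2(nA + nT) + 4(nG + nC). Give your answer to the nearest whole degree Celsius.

Base counts: A=7, T=4, G=4, C=2 (length 17).
Tm = 2·(7+4) + 4·(4+2) = 2·11 + 4·6 = 22 + 24 = 46°C.

46°C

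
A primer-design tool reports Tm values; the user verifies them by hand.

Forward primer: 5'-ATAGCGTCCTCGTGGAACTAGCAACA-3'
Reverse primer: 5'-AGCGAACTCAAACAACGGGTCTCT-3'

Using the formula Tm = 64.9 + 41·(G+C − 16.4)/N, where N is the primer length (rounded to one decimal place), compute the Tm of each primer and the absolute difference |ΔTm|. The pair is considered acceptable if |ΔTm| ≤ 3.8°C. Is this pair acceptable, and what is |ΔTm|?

|ΔTm| = 2.1°C; the pair is acceptable.

Forward: G+C = 13, N = 26 → Tm = 64.9 + 41·(13 − 16.4)/26 = 59.5°C.
Reverse: G+C = 12, N = 24 → Tm = 64.9 + 41·(12 − 16.4)/24 = 57.4°C.
|ΔTm| = |59.5 − 57.4| = 2.1°C, ≤ 3.8°C.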